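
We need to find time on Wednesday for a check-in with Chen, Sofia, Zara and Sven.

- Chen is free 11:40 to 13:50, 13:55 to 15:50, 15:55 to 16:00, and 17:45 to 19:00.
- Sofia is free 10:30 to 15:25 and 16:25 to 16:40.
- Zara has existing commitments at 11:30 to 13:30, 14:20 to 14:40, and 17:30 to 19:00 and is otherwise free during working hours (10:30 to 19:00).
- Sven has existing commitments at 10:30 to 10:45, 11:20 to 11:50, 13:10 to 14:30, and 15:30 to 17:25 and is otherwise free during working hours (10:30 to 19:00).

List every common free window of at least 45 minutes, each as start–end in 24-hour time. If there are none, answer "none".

14:40–15:25

Zara free within 10:30–19:00: 10:30–11:30, 13:30–14:20, 14:40–17:30.
Sven free within 10:30–19:00: 10:45–11:20, 11:50–13:10, 14:30–15:30, 17:25–19:00.
Chen ∩ Sofia: 11:40–13:50, 13:55–15:25.
Chen ∩ Sofia ∩ Zara: 13:30–13:50, 13:55–14:20, 14:40–15:25.
Chen ∩ Sofia ∩ Zara ∩ Sven: 14:40–15:25.
Windows ≥ 45 min: 14:40–15:25.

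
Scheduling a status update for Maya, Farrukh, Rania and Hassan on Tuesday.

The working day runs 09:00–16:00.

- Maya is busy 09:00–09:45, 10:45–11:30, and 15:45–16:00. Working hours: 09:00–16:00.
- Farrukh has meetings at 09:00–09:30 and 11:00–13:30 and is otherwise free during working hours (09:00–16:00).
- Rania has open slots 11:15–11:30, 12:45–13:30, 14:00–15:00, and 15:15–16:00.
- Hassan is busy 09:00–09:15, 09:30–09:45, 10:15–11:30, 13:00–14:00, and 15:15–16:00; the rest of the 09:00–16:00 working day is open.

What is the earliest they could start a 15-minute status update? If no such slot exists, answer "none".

14:00

Maya free within 09:00–16:00: 09:45–10:45, 11:30–15:45.
Farrukh free within 09:00–16:00: 09:30–11:00, 13:30–16:00.
Hassan free within 09:00–16:00: 09:15–09:30, 09:45–10:15, 11:30–13:00, 14:00–15:15.
Maya ∩ Farrukh: 09:45–10:45, 13:30–15:45.
Maya ∩ Farrukh ∩ Rania: 14:00–15:00, 15:15–15:45.
Maya ∩ Farrukh ∩ Rania ∩ Hassan: 14:00–15:00.
Windows ≥ 15 min: 14:00–15:00.
Earliest such window starts at 14:00.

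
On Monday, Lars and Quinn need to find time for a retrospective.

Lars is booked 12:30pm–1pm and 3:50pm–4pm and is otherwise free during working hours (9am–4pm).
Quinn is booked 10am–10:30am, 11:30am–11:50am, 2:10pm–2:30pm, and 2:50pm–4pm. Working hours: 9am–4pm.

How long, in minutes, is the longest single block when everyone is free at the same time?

Lars free within 09:00–16:00: 09:00–12:30, 13:00–15:50.
Quinn free within 09:00–16:00: 09:00–10:00, 10:30–11:30, 11:50–14:10, 14:30–14:50.
Lars ∩ Quinn: 09:00–10:00, 10:30–11:30, 11:50–12:30, 13:00–14:10, 14:30–14:50.
Common window lengths: 60, 60, 40, 70, 20 min; longest is 70.

70 minutes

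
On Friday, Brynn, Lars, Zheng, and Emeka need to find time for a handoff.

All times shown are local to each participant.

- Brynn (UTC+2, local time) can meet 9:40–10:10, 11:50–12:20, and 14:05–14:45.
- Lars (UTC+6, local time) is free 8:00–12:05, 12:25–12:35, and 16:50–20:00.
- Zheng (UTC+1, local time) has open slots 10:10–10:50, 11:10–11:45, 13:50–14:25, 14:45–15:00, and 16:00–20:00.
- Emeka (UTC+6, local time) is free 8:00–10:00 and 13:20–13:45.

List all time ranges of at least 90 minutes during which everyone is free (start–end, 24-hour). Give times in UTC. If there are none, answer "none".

Brynn → UTC: 07:40–08:10, 09:50–10:20, 12:05–12:45.
Lars → UTC: 02:00–06:05, 06:25–06:35, 10:50–14:00.
Zheng → UTC: 09:10–09:50, 10:10–10:45, 12:50–13:25, 13:45–14:00, 15:00–19:00.
Emeka → UTC: 02:00–04:00, 07:20–07:45.
Brynn ∩ Lars: 12:05–12:45.
Brynn ∩ Lars ∩ Zheng: (none).
Brynn ∩ Lars ∩ Zheng ∩ Emeka: (none).
Windows ≥ 90 min: (none).

none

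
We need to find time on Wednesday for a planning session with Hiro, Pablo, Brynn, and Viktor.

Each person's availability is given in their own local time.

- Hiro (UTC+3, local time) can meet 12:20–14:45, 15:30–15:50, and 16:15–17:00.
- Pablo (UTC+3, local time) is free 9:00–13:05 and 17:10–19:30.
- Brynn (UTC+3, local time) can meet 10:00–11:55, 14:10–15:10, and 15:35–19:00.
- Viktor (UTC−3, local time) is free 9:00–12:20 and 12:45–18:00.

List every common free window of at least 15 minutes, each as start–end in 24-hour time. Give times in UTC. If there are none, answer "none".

Hiro → UTC: 09:20–11:45, 12:30–12:50, 13:15–14:00.
Pablo → UTC: 06:00–10:05, 14:10–16:30.
Brynn → UTC: 07:00–08:55, 11:10–12:10, 12:35–16:00.
Viktor → UTC: 12:00–15:20, 15:45–21:00.
Hiro ∩ Pablo: 09:20–10:05.
Hiro ∩ Pablo ∩ Brynn: (none).
Hiro ∩ Pablo ∩ Brynn ∩ Viktor: (none).
Windows ≥ 15 min: (none).

none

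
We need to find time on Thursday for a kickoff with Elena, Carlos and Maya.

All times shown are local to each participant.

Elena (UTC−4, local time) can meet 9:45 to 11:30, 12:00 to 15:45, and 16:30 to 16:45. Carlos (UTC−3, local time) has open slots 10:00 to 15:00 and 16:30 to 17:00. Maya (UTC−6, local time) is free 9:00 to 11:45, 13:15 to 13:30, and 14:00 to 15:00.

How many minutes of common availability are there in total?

135 minutes

Elena → UTC: 13:45–15:30, 16:00–19:45, 20:30–20:45.
Carlos → UTC: 13:00–18:00, 19:30–20:00.
Maya → UTC: 15:00–17:45, 19:15–19:30, 20:00–21:00.
Elena ∩ Carlos: 13:45–15:30, 16:00–18:00, 19:30–19:45.
Elena ∩ Carlos ∩ Maya: 15:00–15:30, 16:00–17:45.
Total common minutes: 30 + 105 = 135.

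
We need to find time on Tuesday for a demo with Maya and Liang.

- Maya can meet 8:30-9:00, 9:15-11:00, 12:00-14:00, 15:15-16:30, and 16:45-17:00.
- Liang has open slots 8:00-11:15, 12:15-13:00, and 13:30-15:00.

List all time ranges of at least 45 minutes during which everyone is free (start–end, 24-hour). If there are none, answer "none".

09:15–11:00, 12:15–13:00

Maya ∩ Liang: 08:30–09:00, 09:15–11:00, 12:15–13:00, 13:30–14:00.
Windows ≥ 45 min: 09:15–11:00, 12:15–13:00.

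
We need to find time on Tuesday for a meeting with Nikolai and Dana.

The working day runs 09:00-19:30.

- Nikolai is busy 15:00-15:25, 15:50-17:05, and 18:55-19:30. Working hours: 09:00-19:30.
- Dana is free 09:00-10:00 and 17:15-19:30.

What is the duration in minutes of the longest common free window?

Nikolai free within 09:00–19:30: 09:00–15:00, 15:25–15:50, 17:05–18:55.
Nikolai ∩ Dana: 09:00–10:00, 17:15–18:55.
Common window lengths: 60, 100 min; longest is 100.

100 minutes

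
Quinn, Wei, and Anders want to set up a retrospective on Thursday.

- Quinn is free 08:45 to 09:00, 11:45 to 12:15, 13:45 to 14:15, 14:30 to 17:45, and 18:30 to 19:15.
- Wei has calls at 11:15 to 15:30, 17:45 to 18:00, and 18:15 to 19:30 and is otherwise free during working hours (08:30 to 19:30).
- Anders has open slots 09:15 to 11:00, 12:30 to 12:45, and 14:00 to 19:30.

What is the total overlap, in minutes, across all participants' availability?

Wei free within 08:30–19:30: 08:30–11:15, 15:30–17:45, 18:00–18:15.
Quinn ∩ Wei: 08:45–09:00, 15:30–17:45.
Quinn ∩ Wei ∩ Anders: 15:30–17:45.
Total common minutes: 135.

135 minutes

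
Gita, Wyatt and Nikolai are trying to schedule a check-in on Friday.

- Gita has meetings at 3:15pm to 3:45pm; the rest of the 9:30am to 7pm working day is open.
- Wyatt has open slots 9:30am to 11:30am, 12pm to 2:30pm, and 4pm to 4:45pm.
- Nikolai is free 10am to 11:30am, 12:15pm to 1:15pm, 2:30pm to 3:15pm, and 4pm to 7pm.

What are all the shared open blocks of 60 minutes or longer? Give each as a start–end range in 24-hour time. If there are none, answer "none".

Gita free within 09:30–19:00: 09:30–15:15, 15:45–19:00.
Gita ∩ Wyatt: 09:30–11:30, 12:00–14:30, 16:00–16:45.
Gita ∩ Wyatt ∩ Nikolai: 10:00–11:30, 12:15–13:15, 16:00–16:45.
Windows ≥ 60 min: 10:00–11:30, 12:15–13:15.

10:00–11:30, 12:15–13:15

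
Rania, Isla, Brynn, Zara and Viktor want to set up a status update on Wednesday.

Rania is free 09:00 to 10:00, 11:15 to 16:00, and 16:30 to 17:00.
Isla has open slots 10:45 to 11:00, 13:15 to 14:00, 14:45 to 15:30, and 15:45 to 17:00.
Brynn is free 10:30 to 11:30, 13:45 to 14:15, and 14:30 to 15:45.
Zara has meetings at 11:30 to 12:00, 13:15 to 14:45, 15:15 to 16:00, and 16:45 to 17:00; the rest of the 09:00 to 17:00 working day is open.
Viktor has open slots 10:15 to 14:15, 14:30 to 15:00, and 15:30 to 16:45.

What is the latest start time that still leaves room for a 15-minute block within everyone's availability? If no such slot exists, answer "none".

Zara free within 09:00–17:00: 09:00–11:30, 12:00–13:15, 14:45–15:15, 16:00–16:45.
Rania ∩ Isla: 13:15–14:00, 14:45–15:30, 15:45–16:00, 16:30–17:00.
Rania ∩ Isla ∩ Brynn: 13:45–14:00, 14:45–15:30.
Rania ∩ Isla ∩ Brynn ∩ Zara: 14:45–15:15.
Rania ∩ Isla ∩ Brynn ∩ Zara ∩ Viktor: 14:45–15:00.
Windows ≥ 15 min: 14:45–15:00.
Latest start in the last window 14:45–15:00 is 15:00 − 15 min = 14:45.

14:45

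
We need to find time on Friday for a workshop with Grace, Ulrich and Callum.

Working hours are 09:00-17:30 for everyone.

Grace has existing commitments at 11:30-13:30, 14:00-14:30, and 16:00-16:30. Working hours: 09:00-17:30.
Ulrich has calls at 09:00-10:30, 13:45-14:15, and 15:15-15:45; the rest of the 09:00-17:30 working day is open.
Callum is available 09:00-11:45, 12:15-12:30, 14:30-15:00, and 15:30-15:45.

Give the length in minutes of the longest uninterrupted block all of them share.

Grace free within 09:00–17:30: 09:00–11:30, 13:30–14:00, 14:30–16:00, 16:30–17:30.
Ulrich free within 09:00–17:30: 10:30–13:45, 14:15–15:15, 15:45–17:30.
Grace ∩ Ulrich: 10:30–11:30, 13:30–13:45, 14:30–15:15, 15:45–16:00, 16:30–17:30.
Grace ∩ Ulrich ∩ Callum: 10:30–11:30, 14:30–15:00.
Common window lengths: 60, 30 min; longest is 60.

60 minutes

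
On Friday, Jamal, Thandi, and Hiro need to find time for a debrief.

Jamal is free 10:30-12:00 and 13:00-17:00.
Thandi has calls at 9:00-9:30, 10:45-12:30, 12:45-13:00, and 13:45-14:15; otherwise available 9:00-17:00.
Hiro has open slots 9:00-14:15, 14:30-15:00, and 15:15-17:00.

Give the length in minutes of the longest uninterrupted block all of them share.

105 minutes

Thandi free within 09:00–17:00: 09:30–10:45, 12:30–12:45, 13:00–13:45, 14:15–17:00.
Jamal ∩ Thandi: 10:30–10:45, 13:00–13:45, 14:15–17:00.
Jamal ∩ Thandi ∩ Hiro: 10:30–10:45, 13:00–13:45, 14:30–15:00, 15:15–17:00.
Common window lengths: 15, 45, 30, 105 min; longest is 105.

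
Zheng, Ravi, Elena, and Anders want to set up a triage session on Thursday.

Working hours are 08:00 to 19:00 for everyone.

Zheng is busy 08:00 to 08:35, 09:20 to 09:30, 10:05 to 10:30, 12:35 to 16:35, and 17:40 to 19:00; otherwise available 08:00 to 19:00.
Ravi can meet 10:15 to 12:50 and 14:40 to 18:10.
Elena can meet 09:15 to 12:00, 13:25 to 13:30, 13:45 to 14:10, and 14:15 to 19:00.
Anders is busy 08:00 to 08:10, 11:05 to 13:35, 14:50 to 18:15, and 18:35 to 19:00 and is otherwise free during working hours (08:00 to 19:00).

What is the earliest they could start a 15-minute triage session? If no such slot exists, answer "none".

Zheng free within 08:00–19:00: 08:35–09:20, 09:30–10:05, 10:30–12:35, 16:35–17:40.
Anders free within 08:00–19:00: 08:10–11:05, 13:35–14:50, 18:15–18:35.
Zheng ∩ Ravi: 10:30–12:35, 16:35–17:40.
Zheng ∩ Ravi ∩ Elena: 10:30–12:00, 16:35–17:40.
Zheng ∩ Ravi ∩ Elena ∩ Anders: 10:30–11:05.
Windows ≥ 15 min: 10:30–11:05.
Earliest such window starts at 10:30.

10:30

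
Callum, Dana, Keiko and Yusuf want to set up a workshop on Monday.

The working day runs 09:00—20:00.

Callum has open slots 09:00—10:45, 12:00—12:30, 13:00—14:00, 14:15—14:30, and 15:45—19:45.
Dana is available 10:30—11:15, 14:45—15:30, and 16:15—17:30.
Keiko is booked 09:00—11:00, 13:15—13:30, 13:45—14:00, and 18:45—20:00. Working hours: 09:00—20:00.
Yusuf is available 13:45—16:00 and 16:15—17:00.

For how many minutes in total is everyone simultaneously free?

45 minutes

Keiko free within 09:00–20:00: 11:00–13:15, 13:30–13:45, 14:00–18:45.
Callum ∩ Dana: 10:30–10:45, 16:15–17:30.
Callum ∩ Dana ∩ Keiko: 16:15–17:30.
Callum ∩ Dana ∩ Keiko ∩ Yusuf: 16:15–17:00.
Total common minutes: 45.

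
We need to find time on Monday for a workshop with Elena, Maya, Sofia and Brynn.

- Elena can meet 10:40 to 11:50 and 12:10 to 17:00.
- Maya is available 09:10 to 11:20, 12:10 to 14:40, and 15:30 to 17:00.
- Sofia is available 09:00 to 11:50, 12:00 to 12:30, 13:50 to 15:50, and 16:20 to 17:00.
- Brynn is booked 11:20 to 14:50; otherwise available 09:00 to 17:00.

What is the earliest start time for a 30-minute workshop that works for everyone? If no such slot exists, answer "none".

10:40

Brynn free within 09:00–17:00: 09:00–11:20, 14:50–17:00.
Elena ∩ Maya: 10:40–11:20, 12:10–14:40, 15:30–17:00.
Elena ∩ Maya ∩ Sofia: 10:40–11:20, 12:10–12:30, 13:50–14:40, 15:30–15:50, 16:20–17:00.
Elena ∩ Maya ∩ Sofia ∩ Brynn: 10:40–11:20, 15:30–15:50, 16:20–17:00.
Windows ≥ 30 min: 10:40–11:20, 16:20–17:00.
Earliest such window starts at 10:40.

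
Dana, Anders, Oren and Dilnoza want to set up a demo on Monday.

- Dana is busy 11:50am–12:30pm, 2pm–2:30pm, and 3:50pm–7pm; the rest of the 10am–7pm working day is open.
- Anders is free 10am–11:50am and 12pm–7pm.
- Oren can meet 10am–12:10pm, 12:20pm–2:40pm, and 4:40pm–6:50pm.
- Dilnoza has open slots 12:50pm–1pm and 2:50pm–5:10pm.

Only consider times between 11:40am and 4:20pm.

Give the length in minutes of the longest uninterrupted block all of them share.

Dana free within 10:00–19:00: 10:00–11:50, 12:30–14:00, 14:30–15:50.
Dana ∩ Anders: 10:00–11:50, 12:30–14:00, 14:30–15:50.
Dana ∩ Anders ∩ Oren: 10:00–11:50, 12:30–14:00, 14:30–14:40.
Dana ∩ Anders ∩ Oren ∩ Dilnoza: 12:50–13:00.
Restricted to 11:40–16:20: 12:50–13:00.
Single common window of 10 minutes.

10 minutes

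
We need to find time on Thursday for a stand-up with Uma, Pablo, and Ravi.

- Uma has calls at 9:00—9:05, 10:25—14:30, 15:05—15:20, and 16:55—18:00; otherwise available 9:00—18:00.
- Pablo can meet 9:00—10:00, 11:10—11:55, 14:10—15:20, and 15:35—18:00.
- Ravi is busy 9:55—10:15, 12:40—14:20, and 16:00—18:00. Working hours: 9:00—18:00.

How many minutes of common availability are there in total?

Uma free within 09:00–18:00: 09:05–10:25, 14:30–15:05, 15:20–16:55.
Ravi free within 09:00–18:00: 09:00–09:55, 10:15–12:40, 14:20–16:00.
Uma ∩ Pablo: 09:05–10:00, 14:30–15:05, 15:35–16:55.
Uma ∩ Pablo ∩ Ravi: 09:05–09:55, 14:30–15:05, 15:35–16:00.
Total common minutes: 50 + 35 + 25 = 110.

110 minutes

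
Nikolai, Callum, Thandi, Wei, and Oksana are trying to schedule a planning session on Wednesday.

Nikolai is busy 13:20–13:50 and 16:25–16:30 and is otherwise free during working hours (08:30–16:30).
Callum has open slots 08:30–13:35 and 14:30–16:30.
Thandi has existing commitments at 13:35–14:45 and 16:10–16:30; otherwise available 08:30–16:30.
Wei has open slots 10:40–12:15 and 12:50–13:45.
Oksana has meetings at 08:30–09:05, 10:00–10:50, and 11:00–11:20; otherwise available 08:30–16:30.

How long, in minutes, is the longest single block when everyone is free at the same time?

Nikolai free within 08:30–16:30: 08:30–13:20, 13:50–16:25.
Thandi free within 08:30–16:30: 08:30–13:35, 14:45–16:10.
Oksana free within 08:30–16:30: 09:05–10:00, 10:50–11:00, 11:20–16:30.
Nikolai ∩ Callum: 08:30–13:20, 14:30–16:25.
Nikolai ∩ Callum ∩ Thandi: 08:30–13:20, 14:45–16:10.
Nikolai ∩ Callum ∩ Thandi ∩ Wei: 10:40–12:15, 12:50–13:20.
Nikolai ∩ Callum ∩ Thandi ∩ Wei ∩ Oksana: 10:50–11:00, 11:20–12:15, 12:50–13:20.
Common window lengths: 10, 55, 30 min; longest is 55.

55 minutes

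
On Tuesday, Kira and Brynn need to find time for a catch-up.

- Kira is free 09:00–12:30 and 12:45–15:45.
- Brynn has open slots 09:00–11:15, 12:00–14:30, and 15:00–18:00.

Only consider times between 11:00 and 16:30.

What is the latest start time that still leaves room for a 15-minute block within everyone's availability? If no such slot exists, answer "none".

Kira ∩ Brynn: 09:00–11:15, 12:00–12:30, 12:45–14:30, 15:00–15:45.
Restricted to 11:00–16:30: 11:00–11:15, 12:00–12:30, 12:45–14:30, 15:00–15:45.
Windows ≥ 15 min: 11:00–11:15, 12:00–12:30, 12:45–14:30, 15:00–15:45.
Latest start in the last window 15:00–15:45 is 15:45 − 15 min = 15:30.

15:30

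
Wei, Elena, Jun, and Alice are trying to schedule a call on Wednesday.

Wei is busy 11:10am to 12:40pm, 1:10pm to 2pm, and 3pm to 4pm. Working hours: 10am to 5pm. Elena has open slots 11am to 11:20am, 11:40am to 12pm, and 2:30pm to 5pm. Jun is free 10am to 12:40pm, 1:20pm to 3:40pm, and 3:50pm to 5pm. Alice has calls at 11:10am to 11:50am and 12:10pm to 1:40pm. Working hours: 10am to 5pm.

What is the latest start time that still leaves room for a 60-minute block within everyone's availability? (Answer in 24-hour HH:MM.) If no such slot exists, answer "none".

16:00

Wei free within 10:00–17:00: 10:00–11:10, 12:40–13:10, 14:00–15:00, 16:00–17:00.
Alice free within 10:00–17:00: 10:00–11:10, 11:50–12:10, 13:40–17:00.
Wei ∩ Elena: 11:00–11:10, 14:30–15:00, 16:00–17:00.
Wei ∩ Elena ∩ Jun: 11:00–11:10, 14:30–15:00, 16:00–17:00.
Wei ∩ Elena ∩ Jun ∩ Alice: 11:00–11:10, 14:30–15:00, 16:00–17:00.
Windows ≥ 60 min: 16:00–17:00.
Latest start in the last window 16:00–17:00 is 17:00 − 60 min = 16:00.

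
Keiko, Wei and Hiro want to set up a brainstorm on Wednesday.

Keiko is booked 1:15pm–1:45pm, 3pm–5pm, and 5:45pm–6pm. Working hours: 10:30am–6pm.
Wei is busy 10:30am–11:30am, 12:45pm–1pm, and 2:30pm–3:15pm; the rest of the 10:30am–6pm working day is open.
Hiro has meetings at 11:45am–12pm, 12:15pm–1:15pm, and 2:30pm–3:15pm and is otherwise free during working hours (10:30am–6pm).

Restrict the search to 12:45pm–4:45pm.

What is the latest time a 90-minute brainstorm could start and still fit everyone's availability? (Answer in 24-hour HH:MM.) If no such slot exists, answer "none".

Keiko free within 10:30–18:00: 10:30–13:15, 13:45–15:00, 17:00–17:45.
Wei free within 10:30–18:00: 11:30–12:45, 13:00–14:30, 15:15–18:00.
Hiro free within 10:30–18:00: 10:30–11:45, 12:00–12:15, 13:15–14:30, 15:15–18:00.
Keiko ∩ Wei: 11:30–12:45, 13:00–13:15, 13:45–14:30, 17:00–17:45.
Keiko ∩ Wei ∩ Hiro: 11:30–11:45, 12:00–12:15, 13:45–14:30, 17:00–17:45.
Restricted to 12:45–16:45: 13:45–14:30.
Windows ≥ 90 min: (none).

none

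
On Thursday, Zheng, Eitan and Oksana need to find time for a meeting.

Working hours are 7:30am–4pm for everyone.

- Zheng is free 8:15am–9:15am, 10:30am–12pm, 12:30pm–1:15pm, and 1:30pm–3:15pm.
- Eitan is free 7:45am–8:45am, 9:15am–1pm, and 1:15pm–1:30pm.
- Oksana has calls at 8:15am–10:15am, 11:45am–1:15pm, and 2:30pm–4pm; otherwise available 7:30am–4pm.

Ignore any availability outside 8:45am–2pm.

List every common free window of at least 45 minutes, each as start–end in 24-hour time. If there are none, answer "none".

Oksana free within 07:30–16:00: 07:30–08:15, 10:15–11:45, 13:15–14:30.
Zheng ∩ Eitan: 08:15–08:45, 10:30–12:00, 12:30–13:00.
Zheng ∩ Eitan ∩ Oksana: 10:30–11:45.
Restricted to 08:45–14:00: 10:30–11:45.
Windows ≥ 45 min: 10:30–11:45.

10:30–11:45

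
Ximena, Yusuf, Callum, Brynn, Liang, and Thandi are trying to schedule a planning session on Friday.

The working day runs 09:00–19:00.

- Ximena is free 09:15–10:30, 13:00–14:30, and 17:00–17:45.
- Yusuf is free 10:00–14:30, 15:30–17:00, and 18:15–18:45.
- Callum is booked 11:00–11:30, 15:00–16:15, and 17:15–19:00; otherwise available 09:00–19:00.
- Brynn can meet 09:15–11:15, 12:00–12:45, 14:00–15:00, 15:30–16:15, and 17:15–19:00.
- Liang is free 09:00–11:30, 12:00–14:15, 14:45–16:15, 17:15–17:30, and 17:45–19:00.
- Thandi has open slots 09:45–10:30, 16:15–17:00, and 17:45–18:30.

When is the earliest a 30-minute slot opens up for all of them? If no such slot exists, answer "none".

Callum free within 09:00–19:00: 09:00–11:00, 11:30–15:00, 16:15–17:15.
Ximena ∩ Yusuf: 10:00–10:30, 13:00–14:30.
Ximena ∩ Yusuf ∩ Callum: 10:00–10:30, 13:00–14:30.
Ximena ∩ Yusuf ∩ Callum ∩ Brynn: 10:00–10:30, 14:00–14:30.
Ximena ∩ Yusuf ∩ Callum ∩ Brynn ∩ Liang: 10:00–10:30, 14:00–14:15.
Ximena ∩ Yusuf ∩ Callum ∩ Brynn ∩ Liang ∩ Thandi: 10:00–10:30.
Windows ≥ 30 min: 10:00–10:30.
Earliest such window starts at 10:00.

10:00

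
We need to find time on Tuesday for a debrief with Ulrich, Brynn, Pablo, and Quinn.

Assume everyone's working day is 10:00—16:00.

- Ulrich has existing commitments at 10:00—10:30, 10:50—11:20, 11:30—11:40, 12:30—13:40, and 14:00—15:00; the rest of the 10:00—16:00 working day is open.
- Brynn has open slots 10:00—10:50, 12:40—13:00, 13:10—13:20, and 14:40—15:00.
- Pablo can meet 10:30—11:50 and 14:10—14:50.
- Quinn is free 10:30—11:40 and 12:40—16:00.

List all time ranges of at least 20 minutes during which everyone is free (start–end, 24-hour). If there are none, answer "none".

10:30–10:50

Ulrich free within 10:00–16:00: 10:30–10:50, 11:20–11:30, 11:40–12:30, 13:40–14:00, 15:00–16:00.
Ulrich ∩ Brynn: 10:30–10:50.
Ulrich ∩ Brynn ∩ Pablo: 10:30–10:50.
Ulrich ∩ Brynn ∩ Pablo ∩ Quinn: 10:30–10:50.
Windows ≥ 20 min: 10:30–10:50.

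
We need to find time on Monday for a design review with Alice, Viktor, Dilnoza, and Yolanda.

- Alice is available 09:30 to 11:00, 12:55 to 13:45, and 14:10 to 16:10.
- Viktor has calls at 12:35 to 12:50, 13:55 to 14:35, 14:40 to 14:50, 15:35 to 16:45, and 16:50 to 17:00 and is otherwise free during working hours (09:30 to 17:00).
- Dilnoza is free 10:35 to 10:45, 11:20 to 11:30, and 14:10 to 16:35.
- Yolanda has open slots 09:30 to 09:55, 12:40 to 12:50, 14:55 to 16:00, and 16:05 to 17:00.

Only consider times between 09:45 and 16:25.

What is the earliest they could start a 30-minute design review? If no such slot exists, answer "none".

14:55

Viktor free within 09:30–17:00: 09:30–12:35, 12:50–13:55, 14:35–14:40, 14:50–15:35, 16:45–16:50.
Alice ∩ Viktor: 09:30–11:00, 12:55–13:45, 14:35–14:40, 14:50–15:35.
Alice ∩ Viktor ∩ Dilnoza: 10:35–10:45, 14:35–14:40, 14:50–15:35.
Alice ∩ Viktor ∩ Dilnoza ∩ Yolanda: 14:55–15:35.
Restricted to 09:45–16:25: 14:55–15:35.
Windows ≥ 30 min: 14:55–15:35.
Earliest such window starts at 14:55.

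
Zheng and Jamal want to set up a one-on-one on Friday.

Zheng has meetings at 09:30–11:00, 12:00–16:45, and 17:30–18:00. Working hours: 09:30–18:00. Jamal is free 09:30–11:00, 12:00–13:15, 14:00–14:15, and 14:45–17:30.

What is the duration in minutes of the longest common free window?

Zheng free within 09:30–18:00: 11:00–12:00, 16:45–17:30.
Zheng ∩ Jamal: 16:45–17:30.
Single common window of 45 minutes.

45 minutes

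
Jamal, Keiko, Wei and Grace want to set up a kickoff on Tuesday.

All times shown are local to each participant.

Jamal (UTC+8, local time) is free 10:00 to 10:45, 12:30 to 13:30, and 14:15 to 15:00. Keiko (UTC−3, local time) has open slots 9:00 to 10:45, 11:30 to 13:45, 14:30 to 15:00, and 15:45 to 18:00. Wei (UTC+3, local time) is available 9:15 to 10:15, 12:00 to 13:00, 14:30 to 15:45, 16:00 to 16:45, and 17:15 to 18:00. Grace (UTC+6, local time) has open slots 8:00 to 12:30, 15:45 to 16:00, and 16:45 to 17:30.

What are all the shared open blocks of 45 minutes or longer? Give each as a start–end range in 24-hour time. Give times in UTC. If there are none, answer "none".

Jamal → UTC: 02:00–02:45, 04:30–05:30, 06:15–07:00.
Keiko → UTC: 12:00–13:45, 14:30–16:45, 17:30–18:00, 18:45–21:00.
Wei → UTC: 06:15–07:15, 09:00–10:00, 11:30–12:45, 13:00–13:45, 14:15–15:00.
Grace → UTC: 02:00–06:30, 09:45–10:00, 10:45–11:30.
Jamal ∩ Keiko: (none).
Jamal ∩ Keiko ∩ Wei: (none).
Jamal ∩ Keiko ∩ Wei ∩ Grace: (none).
Windows ≥ 45 min: (none).

none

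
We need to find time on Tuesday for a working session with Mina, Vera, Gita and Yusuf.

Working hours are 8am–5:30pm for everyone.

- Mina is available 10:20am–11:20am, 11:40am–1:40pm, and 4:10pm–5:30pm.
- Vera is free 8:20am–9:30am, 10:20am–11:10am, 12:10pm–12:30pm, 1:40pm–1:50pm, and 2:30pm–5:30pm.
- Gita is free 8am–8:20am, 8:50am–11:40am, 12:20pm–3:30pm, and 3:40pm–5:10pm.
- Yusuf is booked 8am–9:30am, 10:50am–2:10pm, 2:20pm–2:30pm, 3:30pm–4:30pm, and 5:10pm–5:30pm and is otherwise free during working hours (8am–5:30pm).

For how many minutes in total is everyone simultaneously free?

70 minutes

Yusuf free within 08:00–17:30: 09:30–10:50, 14:10–14:20, 14:30–15:30, 16:30–17:10.
Mina ∩ Vera: 10:20–11:10, 12:10–12:30, 16:10–17:30.
Mina ∩ Vera ∩ Gita: 10:20–11:10, 12:20–12:30, 16:10–17:10.
Mina ∩ Vera ∩ Gita ∩ Yusuf: 10:20–10:50, 16:30–17:10.
Total common minutes: 30 + 40 = 70.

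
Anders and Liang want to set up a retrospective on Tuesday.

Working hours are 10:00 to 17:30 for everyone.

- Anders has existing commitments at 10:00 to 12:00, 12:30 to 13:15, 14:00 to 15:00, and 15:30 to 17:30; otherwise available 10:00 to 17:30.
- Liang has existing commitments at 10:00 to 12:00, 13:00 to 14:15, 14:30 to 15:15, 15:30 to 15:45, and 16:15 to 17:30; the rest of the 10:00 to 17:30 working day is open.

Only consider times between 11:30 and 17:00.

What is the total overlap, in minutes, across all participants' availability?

Anders free within 10:00–17:30: 12:00–12:30, 13:15–14:00, 15:00–15:30.
Liang free within 10:00–17:30: 12:00–13:00, 14:15–14:30, 15:15–15:30, 15:45–16:15.
Anders ∩ Liang: 12:00–12:30, 15:15–15:30.
Restricted to 11:30–17:00: 12:00–12:30, 15:15–15:30.
Total common minutes: 30 + 15 = 45.

45 minutes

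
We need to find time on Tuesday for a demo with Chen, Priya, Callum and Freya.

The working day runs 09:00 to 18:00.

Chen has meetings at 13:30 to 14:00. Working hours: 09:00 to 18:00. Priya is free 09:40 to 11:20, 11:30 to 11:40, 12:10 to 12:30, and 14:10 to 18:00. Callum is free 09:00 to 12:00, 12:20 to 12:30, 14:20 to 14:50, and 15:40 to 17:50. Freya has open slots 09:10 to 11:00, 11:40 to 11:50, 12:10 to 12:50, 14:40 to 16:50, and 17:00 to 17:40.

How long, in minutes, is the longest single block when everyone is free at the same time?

80 minutes

Chen free within 09:00–18:00: 09:00–13:30, 14:00–18:00.
Chen ∩ Priya: 09:40–11:20, 11:30–11:40, 12:10–12:30, 14:10–18:00.
Chen ∩ Priya ∩ Callum: 09:40–11:20, 11:30–11:40, 12:20–12:30, 14:20–14:50, 15:40–17:50.
Chen ∩ Priya ∩ Callum ∩ Freya: 09:40–11:00, 12:20–12:30, 14:40–14:50, 15:40–16:50, 17:00–17:40.
Common window lengths: 80, 10, 10, 70, 40 min; longest is 80.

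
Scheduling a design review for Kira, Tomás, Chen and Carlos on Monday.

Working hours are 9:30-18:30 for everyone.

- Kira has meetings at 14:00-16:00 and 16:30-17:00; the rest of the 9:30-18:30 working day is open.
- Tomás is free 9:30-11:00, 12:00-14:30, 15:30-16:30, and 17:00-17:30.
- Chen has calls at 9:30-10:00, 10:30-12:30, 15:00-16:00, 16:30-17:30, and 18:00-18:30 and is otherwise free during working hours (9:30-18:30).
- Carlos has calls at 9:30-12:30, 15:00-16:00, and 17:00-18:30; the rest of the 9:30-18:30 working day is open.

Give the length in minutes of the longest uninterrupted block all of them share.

Kira free within 09:30–18:30: 09:30–14:00, 16:00–16:30, 17:00–18:30.
Chen free within 09:30–18:30: 10:00–10:30, 12:30–15:00, 16:00–16:30, 17:30–18:00.
Carlos free within 09:30–18:30: 12:30–15:00, 16:00–17:00.
Kira ∩ Tomás: 09:30–11:00, 12:00–14:00, 16:00–16:30, 17:00–17:30.
Kira ∩ Tomás ∩ Chen: 10:00–10:30, 12:30–14:00, 16:00–16:30.
Kira ∩ Tomás ∩ Chen ∩ Carlos: 12:30–14:00, 16:00–16:30.
Common window lengths: 90, 30 min; longest is 90.

90 minutes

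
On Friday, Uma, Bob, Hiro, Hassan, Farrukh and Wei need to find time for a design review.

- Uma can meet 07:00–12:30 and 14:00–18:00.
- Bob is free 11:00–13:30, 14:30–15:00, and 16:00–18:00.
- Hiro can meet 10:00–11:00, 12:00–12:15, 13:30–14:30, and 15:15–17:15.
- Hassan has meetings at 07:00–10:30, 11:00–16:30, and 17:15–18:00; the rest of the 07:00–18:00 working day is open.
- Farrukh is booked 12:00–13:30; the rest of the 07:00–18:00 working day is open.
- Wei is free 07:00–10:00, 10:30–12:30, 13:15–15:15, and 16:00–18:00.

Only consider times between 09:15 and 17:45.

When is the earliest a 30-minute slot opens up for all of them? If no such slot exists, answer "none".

Hassan free within 07:00–18:00: 10:30–11:00, 16:30–17:15.
Farrukh free within 07:00–18:00: 07:00–12:00, 13:30–18:00.
Uma ∩ Bob: 11:00–12:30, 14:30–15:00, 16:00–18:00.
Uma ∩ Bob ∩ Hiro: 12:00–12:15, 16:00–17:15.
Uma ∩ Bob ∩ Hiro ∩ Hassan: 16:30–17:15.
Uma ∩ Bob ∩ Hiro ∩ Hassan ∩ Farrukh: 16:30–17:15.
Uma ∩ Bob ∩ Hiro ∩ Hassan ∩ Farrukh ∩ Wei: 16:30–17:15.
Restricted to 09:15–17:45: 16:30–17:15.
Windows ≥ 30 min: 16:30–17:15.
Earliest such window starts at 16:30.

16:30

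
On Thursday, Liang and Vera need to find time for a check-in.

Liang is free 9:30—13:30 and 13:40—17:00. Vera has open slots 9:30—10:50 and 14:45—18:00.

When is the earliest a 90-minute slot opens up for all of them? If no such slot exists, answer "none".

Liang ∩ Vera: 09:30–10:50, 14:45–17:00.
Windows ≥ 90 min: 14:45–17:00.
Earliest such window starts at 14:45.

14:45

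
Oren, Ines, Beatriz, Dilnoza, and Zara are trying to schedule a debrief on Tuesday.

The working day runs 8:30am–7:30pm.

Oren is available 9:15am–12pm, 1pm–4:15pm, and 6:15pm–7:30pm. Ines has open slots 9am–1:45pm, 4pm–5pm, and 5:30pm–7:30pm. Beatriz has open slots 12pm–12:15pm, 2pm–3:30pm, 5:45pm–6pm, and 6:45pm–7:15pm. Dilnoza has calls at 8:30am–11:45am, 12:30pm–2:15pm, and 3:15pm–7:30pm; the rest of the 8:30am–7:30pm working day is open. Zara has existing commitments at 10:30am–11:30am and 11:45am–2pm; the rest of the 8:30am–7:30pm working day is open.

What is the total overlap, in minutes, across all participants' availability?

0 minutes

Dilnoza free within 08:30–19:30: 11:45–12:30, 14:15–15:15.
Zara free within 08:30–19:30: 08:30–10:30, 11:30–11:45, 14:00–19:30.
Oren ∩ Ines: 09:15–12:00, 13:00–13:45, 16:00–16:15, 18:15–19:30.
Oren ∩ Ines ∩ Beatriz: 18:45–19:15.
Oren ∩ Ines ∩ Beatriz ∩ Dilnoza: (none).
Oren ∩ Ines ∩ Beatriz ∩ Dilnoza ∩ Zara: (none).
Total common minutes: 0.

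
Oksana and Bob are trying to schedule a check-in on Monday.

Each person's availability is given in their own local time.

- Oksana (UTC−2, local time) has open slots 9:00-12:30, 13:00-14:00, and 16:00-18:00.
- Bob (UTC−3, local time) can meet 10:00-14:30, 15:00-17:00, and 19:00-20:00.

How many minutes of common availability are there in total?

270 minutes

Oksana → UTC: 11:00–14:30, 15:00–16:00, 18:00–20:00.
Bob → UTC: 13:00–17:30, 18:00–20:00, 22:00–23:00.
Oksana ∩ Bob: 13:00–14:30, 15:00–16:00, 18:00–20:00.
Total common minutes: 90 + 60 + 120 = 270.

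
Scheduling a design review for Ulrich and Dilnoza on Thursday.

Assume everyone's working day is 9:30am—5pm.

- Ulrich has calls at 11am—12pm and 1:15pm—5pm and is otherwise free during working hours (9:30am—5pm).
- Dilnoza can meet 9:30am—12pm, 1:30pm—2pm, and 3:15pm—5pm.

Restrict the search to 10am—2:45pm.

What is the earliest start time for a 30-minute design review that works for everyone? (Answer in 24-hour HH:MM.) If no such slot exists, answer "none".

10:00

Ulrich free within 09:30–17:00: 09:30–11:00, 12:00–13:15.
Ulrich ∩ Dilnoza: 09:30–11:00.
Restricted to 10:00–14:45: 10:00–11:00.
Windows ≥ 30 min: 10:00–11:00.
Earliest such window starts at 10:00.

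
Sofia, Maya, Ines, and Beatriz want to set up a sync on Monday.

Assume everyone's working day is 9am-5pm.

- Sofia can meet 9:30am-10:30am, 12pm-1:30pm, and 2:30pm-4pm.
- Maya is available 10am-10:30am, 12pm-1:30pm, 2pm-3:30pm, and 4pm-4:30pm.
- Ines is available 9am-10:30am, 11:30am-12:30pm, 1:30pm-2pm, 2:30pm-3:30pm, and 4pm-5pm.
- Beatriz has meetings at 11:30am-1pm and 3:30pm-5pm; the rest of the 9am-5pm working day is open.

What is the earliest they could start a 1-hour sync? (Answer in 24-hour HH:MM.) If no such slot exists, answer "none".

14:30

Beatriz free within 09:00–17:00: 09:00–11:30, 13:00–15:30.
Sofia ∩ Maya: 10:00–10:30, 12:00–13:30, 14:30–15:30.
Sofia ∩ Maya ∩ Ines: 10:00–10:30, 12:00–12:30, 14:30–15:30.
Sofia ∩ Maya ∩ Ines ∩ Beatriz: 10:00–10:30, 14:30–15:30.
Windows ≥ 60 min: 14:30–15:30.
Earliest such window starts at 14:30.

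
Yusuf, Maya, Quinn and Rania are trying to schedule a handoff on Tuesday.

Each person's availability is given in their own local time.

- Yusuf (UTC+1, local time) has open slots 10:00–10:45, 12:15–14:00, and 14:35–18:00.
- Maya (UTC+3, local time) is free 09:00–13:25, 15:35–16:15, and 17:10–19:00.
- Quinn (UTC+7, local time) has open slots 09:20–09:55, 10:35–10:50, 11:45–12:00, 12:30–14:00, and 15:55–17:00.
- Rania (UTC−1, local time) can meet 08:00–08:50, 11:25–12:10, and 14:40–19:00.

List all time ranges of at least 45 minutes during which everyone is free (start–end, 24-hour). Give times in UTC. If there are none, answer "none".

Yusuf → UTC: 09:00–09:45, 11:15–13:00, 13:35–17:00.
Maya → UTC: 06:00–10:25, 12:35–13:15, 14:10–16:00.
Quinn → UTC: 02:20–02:55, 03:35–03:50, 04:45–05:00, 05:30–07:00, 08:55–10:00.
Rania → UTC: 09:00–09:50, 12:25–13:10, 15:40–20:00.
Yusuf ∩ Maya: 09:00–09:45, 12:35–13:00, 14:10–16:00.
Yusuf ∩ Maya ∩ Quinn: 09:00–09:45.
Yusuf ∩ Maya ∩ Quinn ∩ Rania: 09:00–09:45.
Windows ≥ 45 min: 09:00–09:45.

09:00–09:45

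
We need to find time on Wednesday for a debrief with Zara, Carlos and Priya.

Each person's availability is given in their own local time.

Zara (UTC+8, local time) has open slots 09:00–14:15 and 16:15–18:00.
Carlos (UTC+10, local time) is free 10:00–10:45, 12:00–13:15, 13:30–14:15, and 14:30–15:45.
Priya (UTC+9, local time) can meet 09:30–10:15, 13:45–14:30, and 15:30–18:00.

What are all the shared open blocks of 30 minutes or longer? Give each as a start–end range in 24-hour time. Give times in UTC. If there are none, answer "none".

Zara → UTC: 01:00–06:15, 08:15–10:00.
Carlos → UTC: 00:00–00:45, 02:00–03:15, 03:30–04:15, 04:30–05:45.
Priya → UTC: 00:30–01:15, 04:45–05:30, 06:30–09:00.
Zara ∩ Carlos: 02:00–03:15, 03:30–04:15, 04:30–05:45.
Zara ∩ Carlos ∩ Priya: 04:45–05:30.
Windows ≥ 30 min: 04:45–05:30.

04:45–05:30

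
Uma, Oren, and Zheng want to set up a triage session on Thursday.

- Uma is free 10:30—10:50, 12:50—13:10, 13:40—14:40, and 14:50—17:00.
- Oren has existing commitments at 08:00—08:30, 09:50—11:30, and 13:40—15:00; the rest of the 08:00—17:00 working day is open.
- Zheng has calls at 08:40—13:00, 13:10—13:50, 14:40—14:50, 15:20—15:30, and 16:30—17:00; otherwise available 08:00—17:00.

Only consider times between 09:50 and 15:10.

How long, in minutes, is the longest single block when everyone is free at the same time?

Oren free within 08:00–17:00: 08:30–09:50, 11:30–13:40, 15:00–17:00.
Zheng free within 08:00–17:00: 08:00–08:40, 13:00–13:10, 13:50–14:40, 14:50–15:20, 15:30–16:30.
Uma ∩ Oren: 12:50–13:10, 15:00–17:00.
Uma ∩ Oren ∩ Zheng: 13:00–13:10, 15:00–15:20, 15:30–16:30.
Restricted to 09:50–15:10: 13:00–13:10, 15:00–15:10.
Common window lengths: 10, 10 min; longest is 10.

10 minutes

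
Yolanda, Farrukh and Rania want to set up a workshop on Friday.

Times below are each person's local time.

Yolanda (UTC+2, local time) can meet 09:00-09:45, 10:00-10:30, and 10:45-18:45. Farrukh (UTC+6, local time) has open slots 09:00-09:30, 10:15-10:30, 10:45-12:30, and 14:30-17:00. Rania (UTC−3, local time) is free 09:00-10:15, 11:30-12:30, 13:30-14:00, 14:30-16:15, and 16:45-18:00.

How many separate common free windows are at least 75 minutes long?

0

Yolanda → UTC: 07:00–07:45, 08:00–08:30, 08:45–16:45.
Farrukh → UTC: 03:00–03:30, 04:15–04:30, 04:45–06:30, 08:30–11:00.
Rania → UTC: 12:00–13:15, 14:30–15:30, 16:30–17:00, 17:30–19:15, 19:45–21:00.
Yolanda ∩ Farrukh: 08:45–11:00.
Yolanda ∩ Farrukh ∩ Rania: (none).
Windows ≥ 75 min: (none).
That's 0 windows.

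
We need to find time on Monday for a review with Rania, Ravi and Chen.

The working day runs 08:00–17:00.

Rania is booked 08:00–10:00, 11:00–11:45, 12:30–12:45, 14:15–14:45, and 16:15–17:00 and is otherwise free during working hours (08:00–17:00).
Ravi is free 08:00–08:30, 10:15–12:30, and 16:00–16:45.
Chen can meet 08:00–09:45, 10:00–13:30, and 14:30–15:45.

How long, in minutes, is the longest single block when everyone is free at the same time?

45 minutes

Rania free within 08:00–17:00: 10:00–11:00, 11:45–12:30, 12:45–14:15, 14:45–16:15.
Rania ∩ Ravi: 10:15–11:00, 11:45–12:30, 16:00–16:15.
Rania ∩ Ravi ∩ Chen: 10:15–11:00, 11:45–12:30.
Common window lengths: 45, 45 min; longest is 45.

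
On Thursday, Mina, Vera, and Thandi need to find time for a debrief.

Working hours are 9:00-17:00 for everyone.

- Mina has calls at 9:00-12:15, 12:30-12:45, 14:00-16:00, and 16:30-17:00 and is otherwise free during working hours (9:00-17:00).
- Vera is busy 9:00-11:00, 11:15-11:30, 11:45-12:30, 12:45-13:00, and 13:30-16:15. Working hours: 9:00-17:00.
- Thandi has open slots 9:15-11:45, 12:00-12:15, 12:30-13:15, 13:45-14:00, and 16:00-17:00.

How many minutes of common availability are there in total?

Mina free within 09:00–17:00: 12:15–12:30, 12:45–14:00, 16:00–16:30.
Vera free within 09:00–17:00: 11:00–11:15, 11:30–11:45, 12:30–12:45, 13:00–13:30, 16:15–17:00.
Mina ∩ Vera: 13:00–13:30, 16:15–16:30.
Mina ∩ Vera ∩ Thandi: 13:00–13:15, 16:15–16:30.
Total common minutes: 15 + 15 = 30.

30 minutes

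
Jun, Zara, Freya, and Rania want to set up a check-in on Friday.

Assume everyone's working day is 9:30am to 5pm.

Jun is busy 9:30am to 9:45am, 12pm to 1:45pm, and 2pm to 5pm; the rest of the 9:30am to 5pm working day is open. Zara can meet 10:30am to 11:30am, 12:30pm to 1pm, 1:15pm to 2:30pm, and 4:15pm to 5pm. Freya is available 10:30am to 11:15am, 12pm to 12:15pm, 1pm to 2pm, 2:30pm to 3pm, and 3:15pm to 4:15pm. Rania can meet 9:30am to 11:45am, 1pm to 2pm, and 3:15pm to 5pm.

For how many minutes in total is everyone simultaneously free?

60 minutes

Jun free within 09:30–17:00: 09:45–12:00, 13:45–14:00.
Jun ∩ Zara: 10:30–11:30, 13:45–14:00.
Jun ∩ Zara ∩ Freya: 10:30–11:15, 13:45–14:00.
Jun ∩ Zara ∩ Freya ∩ Rania: 10:30–11:15, 13:45–14:00.
Total common minutes: 45 + 15 = 60.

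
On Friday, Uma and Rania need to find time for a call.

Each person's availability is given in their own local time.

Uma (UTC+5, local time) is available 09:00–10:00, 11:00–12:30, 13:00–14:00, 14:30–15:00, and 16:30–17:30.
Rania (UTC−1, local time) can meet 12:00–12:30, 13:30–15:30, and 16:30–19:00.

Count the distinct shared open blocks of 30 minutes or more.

Uma → UTC: 04:00–05:00, 06:00–07:30, 08:00–09:00, 09:30–10:00, 11:30–12:30.
Rania → UTC: 13:00–13:30, 14:30–16:30, 17:30–20:00.
Uma ∩ Rania: (none).
Windows ≥ 30 min: (none).
That's 0 windows.

0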